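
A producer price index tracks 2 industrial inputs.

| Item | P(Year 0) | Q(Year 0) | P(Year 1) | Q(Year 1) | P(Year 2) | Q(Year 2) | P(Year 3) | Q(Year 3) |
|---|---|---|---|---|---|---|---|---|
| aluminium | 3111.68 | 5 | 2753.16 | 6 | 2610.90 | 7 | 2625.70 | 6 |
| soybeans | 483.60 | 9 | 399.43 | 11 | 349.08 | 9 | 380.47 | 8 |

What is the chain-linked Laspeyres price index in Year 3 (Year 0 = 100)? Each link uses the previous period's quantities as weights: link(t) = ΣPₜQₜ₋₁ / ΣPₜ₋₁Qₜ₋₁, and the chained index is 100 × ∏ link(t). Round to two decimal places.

Link Year 0→Year 1:
ΣP(Year 1)Q(Year 0) = 2753.16×5 + 399.43×9 = 13765.8 + 3594.87 = 17360.67
ΣP(Year 0)Q(Year 0) = 3111.68×5 + 483.60×9 = 15558.4 + 4352.4 = 19910.8
link = 17360.67/19910.8 = 0.871922
Link Year 1→Year 2:
ΣP(Year 2)Q(Year 1) = 2610.90×6 + 349.08×11 = 15665.4 + 3839.88 = 19505.28
ΣP(Year 1)Q(Year 1) = 2753.16×6 + 399.43×11 = 16518.96 + 4393.73 = 20912.69
link = 19505.28/20912.69 = 0.932701
Link Year 2→Year 3:
ΣP(Year 3)Q(Year 2) = 2625.70×7 + 380.47×9 = 18379.9 + 3424.23 = 21804.13
ΣP(Year 2)Q(Year 2) = 2610.90×7 + 349.08×9 = 18276.3 + 3141.72 = 21418.02
link = 21804.13/21418.02 = 1.018027
Chained index = 100 × 0.871922 × 0.932701 × 1.018027 = 82.7903

82.79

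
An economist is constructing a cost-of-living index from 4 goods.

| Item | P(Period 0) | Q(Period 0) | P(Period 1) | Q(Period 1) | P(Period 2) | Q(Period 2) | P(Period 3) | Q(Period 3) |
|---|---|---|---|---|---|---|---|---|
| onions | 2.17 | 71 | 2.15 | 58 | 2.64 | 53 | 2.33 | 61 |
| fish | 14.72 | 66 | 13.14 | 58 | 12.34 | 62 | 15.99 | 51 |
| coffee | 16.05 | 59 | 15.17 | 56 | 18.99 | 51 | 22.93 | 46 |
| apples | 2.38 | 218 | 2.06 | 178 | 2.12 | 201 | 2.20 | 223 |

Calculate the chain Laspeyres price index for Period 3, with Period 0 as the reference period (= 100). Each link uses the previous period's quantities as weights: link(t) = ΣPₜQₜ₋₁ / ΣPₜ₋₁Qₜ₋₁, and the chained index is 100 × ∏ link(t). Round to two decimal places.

Link Period 0→Period 1:
ΣP(Period 1)Q(Period 0) = 2.15×71 + 13.14×66 + 15.17×59 + 2.06×218 = 152.65 + 867.24 + 895.03 + 449.08 = 2364
ΣP(Period 0)Q(Period 0) = 2.17×71 + 14.72×66 + 16.05×59 + 2.38×218 = 154.07 + 971.52 + 946.95 + 518.84 = 2591.38
link = 2364/2591.38 = 0.912255
Link Period 1→Period 2:
ΣP(Period 2)Q(Period 1) = 2.64×58 + 12.34×58 + 18.99×56 + 2.12×178 = 153.12 + 715.72 + 1063.44 + 377.36 = 2309.64
ΣP(Period 1)Q(Period 1) = 2.15×58 + 13.14×58 + 15.17×56 + 2.06×178 = 124.7 + 762.12 + 849.52 + 366.68 = 2103.02
link = 2309.64/2103.02 = 1.098249
Link Period 2→Period 3:
ΣP(Period 3)Q(Period 2) = 2.33×53 + 15.99×62 + 22.93×51 + 2.20×201 = 123.49 + 991.38 + 1169.43 + 442.2 = 2726.5
ΣP(Period 2)Q(Period 2) = 2.64×53 + 12.34×62 + 18.99×51 + 2.12×201 = 139.92 + 765.08 + 968.49 + 426.12 = 2299.61
link = 2726.5/2299.61 = 1.185636
Chained index = 100 × 0.912255 × 1.098249 × 1.185636 = 118.7869

118.79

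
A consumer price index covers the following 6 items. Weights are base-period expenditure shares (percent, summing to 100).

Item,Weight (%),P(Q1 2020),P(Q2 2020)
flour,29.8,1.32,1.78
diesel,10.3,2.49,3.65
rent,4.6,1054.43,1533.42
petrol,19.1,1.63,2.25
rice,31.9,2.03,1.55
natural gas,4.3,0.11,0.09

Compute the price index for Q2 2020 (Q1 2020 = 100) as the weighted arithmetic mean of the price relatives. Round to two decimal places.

flour: 29.8 × (1.78/1.32) = 29.8 × 1.348485 = 40.1848
diesel: 10.3 × (3.65/2.49) = 10.3 × 1.465863 = 15.0984
rent: 4.6 × (1533.42/1054.43) = 4.6 × 1.454264 = 6.6896
petrol: 19.1 × (2.25/1.63) = 19.1 × 1.380368 = 26.3650
rice: 31.9 × (1.55/2.03) = 31.9 × 0.763547 = 24.3571
natural gas: 4.3 × (0.09/0.11) = 4.3 × 0.818182 = 3.5182
Index = Σ wᵢ·(p₁ᵢ/p₀ᵢ) = 40.1848 + 15.0984 + 6.6896 + 26.3650 + 24.3571 + 3.5182 = 116.2132

116.21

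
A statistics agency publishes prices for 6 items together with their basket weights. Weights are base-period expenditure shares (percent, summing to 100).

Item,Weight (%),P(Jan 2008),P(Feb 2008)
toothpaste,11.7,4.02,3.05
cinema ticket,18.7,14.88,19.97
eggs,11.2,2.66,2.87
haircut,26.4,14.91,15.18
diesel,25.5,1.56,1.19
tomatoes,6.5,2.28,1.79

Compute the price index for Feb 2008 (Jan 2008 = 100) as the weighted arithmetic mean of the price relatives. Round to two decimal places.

toothpaste: 11.7 × (3.05/4.02) = 11.7 × 0.758706 = 8.8769
cinema ticket: 18.7 × (19.97/14.88) = 18.7 × 1.342070 = 25.0967
eggs: 11.2 × (2.87/2.66) = 11.2 × 1.078947 = 12.0842
haircut: 26.4 × (15.18/14.91) = 26.4 × 1.018109 = 26.8781
diesel: 25.5 × (1.19/1.56) = 25.5 × 0.762821 = 19.4519
tomatoes: 6.5 × (1.79/2.28) = 6.5 × 0.785088 = 5.1031
Index = Σ wᵢ·(p₁ᵢ/p₀ᵢ) = 8.8769 + 25.0967 + 12.0842 + 26.8781 + 19.4519 + 5.1031 = 97.4908

97.49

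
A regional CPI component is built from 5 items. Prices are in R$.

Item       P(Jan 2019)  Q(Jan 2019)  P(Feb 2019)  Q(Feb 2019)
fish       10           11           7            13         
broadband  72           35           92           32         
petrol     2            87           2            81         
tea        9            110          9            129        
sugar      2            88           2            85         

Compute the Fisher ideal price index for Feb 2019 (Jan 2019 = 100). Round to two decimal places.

Laspeyres component (base-period weights):
ΣP(Feb 2019)Q(Jan 2019) = 7×11 + 92×35 + 2×87 + 9×110 + 2×88 = 77 + 3220 + 174 + 990 + 176 = 4637
ΣP(Jan 2019)Q(Jan 2019) = 10×11 + 72×35 + 2×87 + 9×110 + 2×88 = 110 + 2520 + 174 + 990 + 176 = 3970
L = 4637 / 3970 × 100 = 116.8010
Paasche component (current-period weights):
ΣP(Feb 2019)Q(Feb 2019) = 7×13 + 92×32 + 2×81 + 9×129 + 2×85 = 91 + 2944 + 162 + 1161 + 170 = 4528
ΣP(Jan 2019)Q(Feb 2019) = 10×13 + 72×32 + 2×81 + 9×129 + 2×85 = 130 + 2304 + 162 + 1161 + 170 = 3927
P = 4528 / 3927 × 100 = 115.3043
Fisher = √(L × P) = √(116.8010 × 115.3043) = 116.0502

116.05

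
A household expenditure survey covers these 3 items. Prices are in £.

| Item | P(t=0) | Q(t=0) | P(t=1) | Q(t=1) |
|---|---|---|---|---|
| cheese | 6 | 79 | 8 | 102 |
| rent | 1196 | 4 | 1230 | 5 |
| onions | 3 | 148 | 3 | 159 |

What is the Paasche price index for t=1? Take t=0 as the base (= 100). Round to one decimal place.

Paasche price index uses current-period quantities as weights.
ΣP(t=1)·Q(t=1) = 8×102 + 1230×5 + 3×159 = 816 + 6150 + 477 = 7443
ΣP(t=0)·Q(t=1) = 6×102 + 1196×5 + 3×159 = 612 + 5980 + 477 = 7069
Index = 7443 / 7069 × 100 = 105.2907

105.3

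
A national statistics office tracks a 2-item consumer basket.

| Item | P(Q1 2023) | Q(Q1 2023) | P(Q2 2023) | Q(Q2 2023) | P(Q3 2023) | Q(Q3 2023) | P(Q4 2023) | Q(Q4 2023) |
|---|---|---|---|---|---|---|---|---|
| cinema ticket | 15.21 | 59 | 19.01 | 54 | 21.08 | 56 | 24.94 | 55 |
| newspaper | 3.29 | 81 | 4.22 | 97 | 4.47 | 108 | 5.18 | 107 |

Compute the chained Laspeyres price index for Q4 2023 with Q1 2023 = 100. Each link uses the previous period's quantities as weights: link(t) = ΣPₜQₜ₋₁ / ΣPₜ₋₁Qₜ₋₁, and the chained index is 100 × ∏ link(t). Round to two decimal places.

161.88

Link Q1 2023→Q2 2023:
ΣP(Q2 2023)Q(Q1 2023) = 19.01×59 + 4.22×81 = 1121.59 + 341.82 = 1463.41
ΣP(Q1 2023)Q(Q1 2023) = 15.21×59 + 3.29×81 = 897.39 + 266.49 = 1163.88
link = 1463.41/1163.88 = 1.257355
Link Q2 2023→Q3 2023:
ΣP(Q3 2023)Q(Q2 2023) = 21.08×54 + 4.47×97 = 1138.32 + 433.59 = 1571.91
ΣP(Q2 2023)Q(Q2 2023) = 19.01×54 + 4.22×97 = 1026.54 + 409.34 = 1435.88
link = 1571.91/1435.88 = 1.094736
Link Q3 2023→Q4 2023:
ΣP(Q4 2023)Q(Q3 2023) = 24.94×56 + 5.18×108 = 1396.64 + 559.44 = 1956.08
ΣP(Q3 2023)Q(Q3 2023) = 21.08×56 + 4.47×108 = 1180.48 + 482.76 = 1663.24
link = 1956.08/1663.24 = 1.176066
Chained index = 100 × 1.257355 × 1.094736 × 1.176066 = 161.8822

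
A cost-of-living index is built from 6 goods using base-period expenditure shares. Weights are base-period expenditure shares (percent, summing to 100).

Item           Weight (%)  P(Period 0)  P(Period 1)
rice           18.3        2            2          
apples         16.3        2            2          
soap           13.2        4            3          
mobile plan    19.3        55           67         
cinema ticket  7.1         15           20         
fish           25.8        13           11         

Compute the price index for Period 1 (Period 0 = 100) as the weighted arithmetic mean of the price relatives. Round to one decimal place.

99.3

rice: 18.3 × (2/2) = 18.3 × 1.000000 = 18.3000
apples: 16.3 × (2/2) = 16.3 × 1.000000 = 16.3000
soap: 13.2 × (3/4) = 13.2 × 0.750000 = 9.9000
mobile plan: 19.3 × (67/55) = 19.3 × 1.218182 = 23.5109
cinema ticket: 7.1 × (20/15) = 7.1 × 1.333333 = 9.4667
fish: 25.8 × (11/13) = 25.8 × 0.846154 = 21.8308
Index = Σ wᵢ·(p₁ᵢ/p₀ᵢ) = 18.3000 + 16.3000 + 9.9000 + 23.5109 + 9.4667 + 21.8308 = 99.3083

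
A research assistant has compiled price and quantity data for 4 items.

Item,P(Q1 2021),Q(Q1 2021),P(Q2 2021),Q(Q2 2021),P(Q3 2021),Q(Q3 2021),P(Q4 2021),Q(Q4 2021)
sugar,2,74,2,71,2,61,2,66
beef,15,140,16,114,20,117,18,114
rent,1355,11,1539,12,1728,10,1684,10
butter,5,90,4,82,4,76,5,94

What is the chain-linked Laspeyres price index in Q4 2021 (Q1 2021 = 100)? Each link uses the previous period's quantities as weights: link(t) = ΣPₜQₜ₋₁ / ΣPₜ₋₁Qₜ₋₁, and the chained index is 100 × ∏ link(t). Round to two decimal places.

Link Q1 2021→Q2 2021:
ΣP(Q2 2021)Q(Q1 2021) = 2×74 + 16×140 + 1539×11 + 4×90 = 148 + 2240 + 16929 + 360 = 19677
ΣP(Q1 2021)Q(Q1 2021) = 2×74 + 15×140 + 1355×11 + 5×90 = 148 + 2100 + 14905 + 450 = 17603
link = 19677/17603 = 1.117821
Link Q2 2021→Q3 2021:
ΣP(Q3 2021)Q(Q2 2021) = 2×71 + 20×114 + 1728×12 + 4×82 = 142 + 2280 + 20736 + 328 = 23486
ΣP(Q2 2021)Q(Q2 2021) = 2×71 + 16×114 + 1539×12 + 4×82 = 142 + 1824 + 18468 + 328 = 20762
link = 23486/20762 = 1.131201
Link Q3 2021→Q4 2021:
ΣP(Q4 2021)Q(Q3 2021) = 2×61 + 18×117 + 1684×10 + 5×76 = 122 + 2106 + 16840 + 380 = 19448
ΣP(Q3 2021)Q(Q3 2021) = 2×61 + 20×117 + 1728×10 + 4×76 = 122 + 2340 + 17280 + 304 = 20046
link = 19448/20046 = 0.970169
Chained index = 100 × 1.117821 × 1.131201 × 0.970169 = 122.6759

122.68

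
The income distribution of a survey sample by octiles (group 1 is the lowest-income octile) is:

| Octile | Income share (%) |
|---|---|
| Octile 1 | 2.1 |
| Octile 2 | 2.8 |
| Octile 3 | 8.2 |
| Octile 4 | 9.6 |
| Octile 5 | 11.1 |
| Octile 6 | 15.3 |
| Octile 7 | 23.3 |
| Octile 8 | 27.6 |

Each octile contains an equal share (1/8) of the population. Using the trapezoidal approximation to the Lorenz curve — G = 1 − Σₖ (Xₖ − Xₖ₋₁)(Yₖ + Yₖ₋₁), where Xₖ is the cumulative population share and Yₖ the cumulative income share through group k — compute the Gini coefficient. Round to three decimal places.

Cumulative income shares Yₖ: 0.0210, 0.0490, 0.1310, 0.2270, 0.3380, 0.4910, 0.7240, 1.0000
Σ (Xₖ−Xₖ₋₁)(Yₖ+Yₖ₋₁) = (1/8)(0.0210+0.0000) + (1/8)(0.0490+0.0210) + (1/8)(0.1310+0.0490) + (1/8)(0.2270+0.1310) + (1/8)(0.3380+0.2270) + (1/8)(0.4910+0.3380) + (1/8)(0.7240+0.4910) + (1/8)(1.0000+0.7240)
  = 0.0026 + 0.0088 + 0.0225 + 0.0447 + 0.0706 + 0.1036 + 0.1519 + 0.2155 = 0.6202
G = 1 − 0.6202 = 0.3798

0.380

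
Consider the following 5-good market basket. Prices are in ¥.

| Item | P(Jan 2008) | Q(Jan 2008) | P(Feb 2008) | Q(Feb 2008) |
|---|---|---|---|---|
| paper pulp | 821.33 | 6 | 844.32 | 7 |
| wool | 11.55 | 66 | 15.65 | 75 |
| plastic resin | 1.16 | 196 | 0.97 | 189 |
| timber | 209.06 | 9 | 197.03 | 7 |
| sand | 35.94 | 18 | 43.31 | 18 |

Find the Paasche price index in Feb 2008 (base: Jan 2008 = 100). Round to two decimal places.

105.38

Paasche price index uses current-period quantities as weights.
ΣP(Feb 2008)·Q(Feb 2008) = 844.32×7 + 15.65×75 + 0.97×189 + 197.03×7 + 43.31×18 = 5910.24 + 1173.75 + 183.33 + 1379.21 + 779.58 = 9426.11
ΣP(Jan 2008)·Q(Feb 2008) = 821.33×7 + 11.55×75 + 1.16×189 + 209.06×7 + 35.94×18 = 5749.31 + 866.25 + 219.24 + 1463.42 + 646.92 = 8945.14
Index = 9426.11 / 8945.14 × 100 = 105.3769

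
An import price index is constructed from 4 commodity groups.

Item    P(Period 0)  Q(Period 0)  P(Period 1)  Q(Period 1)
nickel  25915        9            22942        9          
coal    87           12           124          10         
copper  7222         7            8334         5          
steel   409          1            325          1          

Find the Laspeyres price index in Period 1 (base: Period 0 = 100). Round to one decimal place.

Laspeyres price index uses base-period quantities as weights.
ΣP(Period 1)·Q(Period 0) = 22942×9 + 124×12 + 8334×7 + 325×1 = 206478 + 1488 + 58338 + 325 = 266629
ΣP(Period 0)·Q(Period 0) = 25915×9 + 87×12 + 7222×7 + 409×1 = 233235 + 1044 + 50554 + 409 = 285242
Index = 266629 / 285242 × 100 = 93.4747

93.5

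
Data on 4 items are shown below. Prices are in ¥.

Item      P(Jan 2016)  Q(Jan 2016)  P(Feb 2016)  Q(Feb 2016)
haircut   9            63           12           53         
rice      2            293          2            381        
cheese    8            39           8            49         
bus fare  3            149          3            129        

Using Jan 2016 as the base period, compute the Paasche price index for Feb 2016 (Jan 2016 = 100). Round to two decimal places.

Paasche price index uses current-period quantities as weights.
ΣP(Feb 2016)·Q(Feb 2016) = 12×53 + 2×381 + 8×49 + 3×129 = 636 + 762 + 392 + 387 = 2177
ΣP(Jan 2016)·Q(Feb 2016) = 9×53 + 2×381 + 8×49 + 3×129 = 477 + 762 + 392 + 387 = 2018
Index = 2177 / 2018 × 100 = 107.8791

107.88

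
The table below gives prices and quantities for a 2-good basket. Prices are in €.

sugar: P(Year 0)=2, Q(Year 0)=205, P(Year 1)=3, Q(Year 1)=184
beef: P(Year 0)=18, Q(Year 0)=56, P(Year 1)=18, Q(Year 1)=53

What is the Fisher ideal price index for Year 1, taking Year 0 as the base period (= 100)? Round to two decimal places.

Laspeyres component (base-period weights):
ΣP(Year 1)Q(Year 0) = 3×205 + 18×56 = 615 + 1008 = 1623
ΣP(Year 0)Q(Year 0) = 2×205 + 18×56 = 410 + 1008 = 1418
L = 1623 / 1418 × 100 = 114.4570
Paasche component (current-period weights):
ΣP(Year 1)Q(Year 1) = 3×184 + 18×53 = 552 + 954 = 1506
ΣP(Year 0)Q(Year 1) = 2×184 + 18×53 = 368 + 954 = 1322
P = 1506 / 1322 × 100 = 113.9183
Fisher = √(L × P) = √(114.4570 × 113.9183) = 114.1873

114.19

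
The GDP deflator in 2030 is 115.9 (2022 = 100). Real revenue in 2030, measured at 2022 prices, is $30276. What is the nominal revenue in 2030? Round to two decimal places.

35089.88

Nominal = Real × (Index/100) = 30276 × (115.9/100)
        = 30276 × 1.159 = 35089.8840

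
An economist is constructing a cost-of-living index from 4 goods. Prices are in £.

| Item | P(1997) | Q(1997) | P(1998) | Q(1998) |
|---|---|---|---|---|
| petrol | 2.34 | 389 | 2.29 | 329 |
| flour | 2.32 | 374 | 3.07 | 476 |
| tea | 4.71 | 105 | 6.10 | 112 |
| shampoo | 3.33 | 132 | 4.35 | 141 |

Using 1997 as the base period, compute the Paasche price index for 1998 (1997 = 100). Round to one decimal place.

Paasche price index uses current-period quantities as weights.
ΣP(1998)·Q(1998) = 2.29×329 + 3.07×476 + 6.10×112 + 4.35×141 = 753.41 + 1461.32 + 683.2 + 613.35 = 3511.28
ΣP(1997)·Q(1998) = 2.34×329 + 2.32×476 + 4.71×112 + 3.33×141 = 769.86 + 1104.32 + 527.52 + 469.53 = 2871.23
Index = 3511.28 / 2871.23 × 100 = 122.2918

122.3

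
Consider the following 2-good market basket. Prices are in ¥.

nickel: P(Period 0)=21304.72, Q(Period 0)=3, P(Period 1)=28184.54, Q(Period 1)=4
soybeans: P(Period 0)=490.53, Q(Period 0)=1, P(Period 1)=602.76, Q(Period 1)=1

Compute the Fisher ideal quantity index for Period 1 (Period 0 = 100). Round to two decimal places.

Laspeyres component (base-period weights):
ΣP(Period 0)Q(Period 1) = 21304.72×4 + 490.53×1 = 85218.88 + 490.53 = 85709.41
ΣP(Period 0)Q(Period 0) = 21304.72×3 + 490.53×1 = 63914.16 + 490.53 = 64404.69
L = 85709.41 / 64404.69 × 100 = 133.0795
Paasche component (current-period weights):
ΣP(Period 1)Q(Period 1) = 28184.54×4 + 602.76×1 = 112738.16 + 602.76 = 113340.92
ΣP(Period 1)Q(Period 0) = 28184.54×3 + 602.76×1 = 84553.62 + 602.76 = 85156.38
P = 113340.92 / 85156.38 × 100 = 133.0974
Fisher = √(L × P) = √(133.0795 × 133.0974) = 133.0884

133.09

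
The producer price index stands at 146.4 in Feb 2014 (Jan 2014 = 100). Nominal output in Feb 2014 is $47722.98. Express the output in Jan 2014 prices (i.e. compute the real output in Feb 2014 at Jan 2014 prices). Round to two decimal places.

32597.66

Real = Nominal ÷ (Index/100) = 47722.98 ÷ (146.4/100)
     = 47722.98 ÷ 1.464 = 32597.6639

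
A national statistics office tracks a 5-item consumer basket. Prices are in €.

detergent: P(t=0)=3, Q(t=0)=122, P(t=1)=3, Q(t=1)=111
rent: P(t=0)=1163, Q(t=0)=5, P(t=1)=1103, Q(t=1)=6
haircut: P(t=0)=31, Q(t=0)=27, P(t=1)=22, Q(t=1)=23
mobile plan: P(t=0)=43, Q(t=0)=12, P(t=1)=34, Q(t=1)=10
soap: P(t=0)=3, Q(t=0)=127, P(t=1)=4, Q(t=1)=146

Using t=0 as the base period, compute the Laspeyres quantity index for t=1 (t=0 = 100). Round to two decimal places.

112.34

Laspeyres quantity index uses base-period prices as weights.
ΣP(t=0)·Q(t=1) = 3×111 + 1163×6 + 31×23 + 43×10 + 3×146 = 333 + 6978 + 713 + 430 + 438 = 8892
ΣP(t=0)·Q(t=0) = 3×122 + 1163×5 + 31×27 + 43×12 + 3×127 = 366 + 5815 + 837 + 516 + 381 = 7915
Index = 8892 / 7915 × 100 = 112.3437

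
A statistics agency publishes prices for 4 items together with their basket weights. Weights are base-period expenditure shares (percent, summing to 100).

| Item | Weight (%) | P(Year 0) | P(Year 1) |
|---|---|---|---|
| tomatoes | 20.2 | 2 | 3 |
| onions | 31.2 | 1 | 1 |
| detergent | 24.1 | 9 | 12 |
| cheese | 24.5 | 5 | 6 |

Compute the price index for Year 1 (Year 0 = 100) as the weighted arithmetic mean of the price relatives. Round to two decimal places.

tomatoes: 20.2 × (3/2) = 20.2 × 1.500000 = 30.3000
onions: 31.2 × (1/1) = 31.2 × 1.000000 = 31.2000
detergent: 24.1 × (12/9) = 24.1 × 1.333333 = 32.1333
cheese: 24.5 × (6/5) = 24.5 × 1.200000 = 29.4000
Index = Σ wᵢ·(p₁ᵢ/p₀ᵢ) = 30.3000 + 31.2000 + 32.1333 + 29.4000 = 123.0333

123.03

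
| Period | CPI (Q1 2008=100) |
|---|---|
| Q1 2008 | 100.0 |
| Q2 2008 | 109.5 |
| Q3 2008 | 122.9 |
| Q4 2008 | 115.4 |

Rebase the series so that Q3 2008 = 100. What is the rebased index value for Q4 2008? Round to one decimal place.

Rebased(Q4 2008) = 115.4 / 122.9 × 100 = 93.8975

93.9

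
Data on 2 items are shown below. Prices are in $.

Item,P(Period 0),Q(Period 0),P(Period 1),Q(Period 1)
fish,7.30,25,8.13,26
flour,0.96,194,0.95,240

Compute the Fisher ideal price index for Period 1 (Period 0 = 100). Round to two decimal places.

104.83

Laspeyres component (base-period weights):
ΣP(Period 1)Q(Period 0) = 8.13×25 + 0.95×194 = 203.25 + 184.3 = 387.55
ΣP(Period 0)Q(Period 0) = 7.30×25 + 0.96×194 = 182.5 + 186.24 = 368.74
L = 387.55 / 368.74 × 100 = 105.1012
Paasche component (current-period weights):
ΣP(Period 1)Q(Period 1) = 8.13×26 + 0.95×240 = 211.38 + 228 = 439.38
ΣP(Period 0)Q(Period 1) = 7.30×26 + 0.96×240 = 189.8 + 230.4 = 420.2
P = 439.38 / 420.2 × 100 = 104.5645
Fisher = √(L × P) = √(105.1012 × 104.5645) = 104.8325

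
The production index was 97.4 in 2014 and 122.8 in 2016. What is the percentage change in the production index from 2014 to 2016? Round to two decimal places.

Change = (122.8 − 97.4) / 97.4 × 100
       = 25.4 / 97.4 × 100 = 26.0780%

26.08%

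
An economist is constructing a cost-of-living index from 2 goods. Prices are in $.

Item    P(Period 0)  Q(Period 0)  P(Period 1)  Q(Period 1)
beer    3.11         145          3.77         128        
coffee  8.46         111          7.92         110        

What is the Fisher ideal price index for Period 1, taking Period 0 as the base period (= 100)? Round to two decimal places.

102.23

Laspeyres component (base-period weights):
ΣP(Period 1)Q(Period 0) = 3.77×145 + 7.92×111 = 546.65 + 879.12 = 1425.77
ΣP(Period 0)Q(Period 0) = 3.11×145 + 8.46×111 = 450.95 + 939.06 = 1390.01
L = 1425.77 / 1390.01 × 100 = 102.5726
Paasche component (current-period weights):
ΣP(Period 1)Q(Period 1) = 3.77×128 + 7.92×110 = 482.56 + 871.2 = 1353.76
ΣP(Period 0)Q(Period 1) = 3.11×128 + 8.46×110 = 398.08 + 930.6 = 1328.68
P = 1353.76 / 1328.68 × 100 = 101.8876
Fisher = √(L × P) = √(102.5726 × 101.8876) = 102.2295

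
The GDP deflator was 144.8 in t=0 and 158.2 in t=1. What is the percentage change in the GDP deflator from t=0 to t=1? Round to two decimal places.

9.25%

Change = (158.2 − 144.8) / 144.8 × 100
       = 13.4 / 144.8 × 100 = 9.2541%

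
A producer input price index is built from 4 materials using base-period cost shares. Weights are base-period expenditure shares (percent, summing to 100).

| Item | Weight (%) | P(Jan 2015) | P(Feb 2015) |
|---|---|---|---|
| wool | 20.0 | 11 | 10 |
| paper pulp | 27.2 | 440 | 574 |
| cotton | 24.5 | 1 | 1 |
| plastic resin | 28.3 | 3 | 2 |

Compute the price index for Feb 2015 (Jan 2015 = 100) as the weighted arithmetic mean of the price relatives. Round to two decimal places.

wool: 20.0 × (10/11) = 20.0 × 0.909091 = 18.1818
paper pulp: 27.2 × (574/440) = 27.2 × 1.304545 = 35.4836
cotton: 24.5 × (1/1) = 24.5 × 1.000000 = 24.5000
plastic resin: 28.3 × (2/3) = 28.3 × 0.666667 = 18.8667
Index = Σ wᵢ·(p₁ᵢ/p₀ᵢ) = 18.1818 + 35.4836 + 24.5000 + 18.8667 = 97.0321

97.03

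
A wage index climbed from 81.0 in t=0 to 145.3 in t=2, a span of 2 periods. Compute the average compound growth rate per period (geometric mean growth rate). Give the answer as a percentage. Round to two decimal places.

Growth factor = (145.3/81.0)^(1/2) = (1.793827)^(1/2) = 1.339338
Growth rate = 1.339338 − 1 = 0.339338 = 33.9338%

33.93%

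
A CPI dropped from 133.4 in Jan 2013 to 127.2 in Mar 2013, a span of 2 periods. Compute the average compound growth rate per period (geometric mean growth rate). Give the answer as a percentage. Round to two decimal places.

Growth factor = (127.2/133.4)^(1/2) = (0.953523)^(1/2) = 0.976485
Growth rate = 0.976485 − 1 = -0.023515 = -2.3515%

-2.35%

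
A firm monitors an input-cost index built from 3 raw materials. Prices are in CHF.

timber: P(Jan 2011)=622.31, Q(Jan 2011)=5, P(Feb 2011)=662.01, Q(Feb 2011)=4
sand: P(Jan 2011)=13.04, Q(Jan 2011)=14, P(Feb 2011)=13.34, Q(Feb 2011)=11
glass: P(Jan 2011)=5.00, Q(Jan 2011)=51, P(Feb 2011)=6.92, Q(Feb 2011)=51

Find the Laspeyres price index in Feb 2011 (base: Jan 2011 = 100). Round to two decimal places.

108.47

Laspeyres price index uses base-period quantities as weights.
ΣP(Feb 2011)·Q(Jan 2011) = 662.01×5 + 13.34×14 + 6.92×51 = 3310.05 + 186.76 + 352.92 = 3849.73
ΣP(Jan 2011)·Q(Jan 2011) = 622.31×5 + 13.04×14 + 5.00×51 = 3111.55 + 182.56 + 255 = 3549.11
Index = 3849.73 / 3549.11 × 100 = 108.4703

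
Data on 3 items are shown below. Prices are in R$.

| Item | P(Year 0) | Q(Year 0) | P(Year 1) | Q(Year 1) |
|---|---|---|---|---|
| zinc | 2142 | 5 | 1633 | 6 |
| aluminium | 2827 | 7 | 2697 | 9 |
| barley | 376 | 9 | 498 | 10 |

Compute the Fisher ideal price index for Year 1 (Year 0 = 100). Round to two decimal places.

Laspeyres component (base-period weights):
ΣP(Year 1)Q(Year 0) = 1633×5 + 2697×7 + 498×9 = 8165 + 18879 + 4482 = 31526
ΣP(Year 0)Q(Year 0) = 2142×5 + 2827×7 + 376×9 = 10710 + 19789 + 3384 = 33883
L = 31526 / 33883 × 100 = 93.0437
Paasche component (current-period weights):
ΣP(Year 1)Q(Year 1) = 1633×6 + 2697×9 + 498×10 = 9798 + 24273 + 4980 = 39051
ΣP(Year 0)Q(Year 1) = 2142×6 + 2827×9 + 376×10 = 12852 + 25443 + 3760 = 42055
P = 39051 / 42055 × 100 = 92.8570
Fisher = √(L × P) = √(93.0437 × 92.8570) = 92.9503

92.95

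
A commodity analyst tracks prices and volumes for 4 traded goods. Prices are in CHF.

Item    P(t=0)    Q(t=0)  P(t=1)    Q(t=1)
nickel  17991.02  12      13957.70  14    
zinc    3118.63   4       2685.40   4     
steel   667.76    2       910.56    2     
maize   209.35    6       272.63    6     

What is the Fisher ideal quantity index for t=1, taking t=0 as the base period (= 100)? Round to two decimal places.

Laspeyres component (base-period weights):
ΣP(t=0)Q(t=1) = 17991.02×14 + 3118.63×4 + 667.76×2 + 209.35×6 = 251874.28 + 12474.52 + 1335.52 + 1256.1 = 266940.42
ΣP(t=0)Q(t=0) = 17991.02×12 + 3118.63×4 + 667.76×2 + 209.35×6 = 215892.24 + 12474.52 + 1335.52 + 1256.1 = 230958.38
L = 266940.42 / 230958.38 × 100 = 115.5794
Paasche component (current-period weights):
ΣP(t=1)Q(t=1) = 13957.70×14 + 2685.40×4 + 910.56×2 + 272.63×6 = 195407.8 + 10741.6 + 1821.12 + 1635.78 = 209606.3
ΣP(t=1)Q(t=0) = 13957.70×12 + 2685.40×4 + 910.56×2 + 272.63×6 = 167492.4 + 10741.6 + 1821.12 + 1635.78 = 181690.9
P = 209606.3 / 181690.9 × 100 = 115.3642
Fisher = √(L × P) = √(115.5794 × 115.3642) = 115.4718

115.47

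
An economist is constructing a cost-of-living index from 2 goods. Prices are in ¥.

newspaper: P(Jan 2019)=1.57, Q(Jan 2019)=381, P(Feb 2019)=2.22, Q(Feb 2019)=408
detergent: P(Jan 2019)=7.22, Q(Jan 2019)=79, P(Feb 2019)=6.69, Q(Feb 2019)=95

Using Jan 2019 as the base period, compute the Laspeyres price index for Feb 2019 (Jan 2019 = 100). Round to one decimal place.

Laspeyres price index uses base-period quantities as weights.
ΣP(Feb 2019)·Q(Jan 2019) = 2.22×381 + 6.69×79 = 845.82 + 528.51 = 1374.33
ΣP(Jan 2019)·Q(Jan 2019) = 1.57×381 + 7.22×79 = 598.17 + 570.38 = 1168.55
Index = 1374.33 / 1168.55 × 100 = 117.6099

117.6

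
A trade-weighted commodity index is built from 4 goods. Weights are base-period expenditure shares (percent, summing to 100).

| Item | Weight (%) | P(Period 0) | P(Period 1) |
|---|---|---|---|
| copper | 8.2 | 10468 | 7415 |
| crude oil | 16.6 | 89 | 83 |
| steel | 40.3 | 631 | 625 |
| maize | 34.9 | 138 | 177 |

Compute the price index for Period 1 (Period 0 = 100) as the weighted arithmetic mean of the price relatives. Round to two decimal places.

copper: 8.2 × (7415/10468) = 8.2 × 0.708349 = 5.8085
crude oil: 16.6 × (83/89) = 16.6 × 0.932584 = 15.4809
steel: 40.3 × (625/631) = 40.3 × 0.990491 = 39.9168
maize: 34.9 × (177/138) = 34.9 × 1.282609 = 44.7630
Index = Σ wᵢ·(p₁ᵢ/p₀ᵢ) = 5.8085 + 15.4809 + 39.9168 + 44.7630 = 105.9692

105.97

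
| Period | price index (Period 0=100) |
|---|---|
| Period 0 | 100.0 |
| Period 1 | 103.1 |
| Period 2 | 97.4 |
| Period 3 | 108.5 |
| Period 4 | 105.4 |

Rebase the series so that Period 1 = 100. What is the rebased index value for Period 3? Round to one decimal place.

105.2

Rebased(Period 3) = 108.5 / 103.1 × 100 = 105.2376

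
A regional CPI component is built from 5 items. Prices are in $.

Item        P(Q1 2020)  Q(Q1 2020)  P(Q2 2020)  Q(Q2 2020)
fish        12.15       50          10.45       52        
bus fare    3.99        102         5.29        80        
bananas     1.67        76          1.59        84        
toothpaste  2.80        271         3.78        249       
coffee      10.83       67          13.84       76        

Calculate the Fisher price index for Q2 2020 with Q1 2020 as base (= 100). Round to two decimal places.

Laspeyres component (base-period weights):
ΣP(Q2 2020)Q(Q1 2020) = 10.45×50 + 5.29×102 + 1.59×76 + 3.78×271 + 13.84×67 = 522.5 + 539.58 + 120.84 + 1024.38 + 927.28 = 3134.58
ΣP(Q1 2020)Q(Q1 2020) = 12.15×50 + 3.99×102 + 1.67×76 + 2.80×271 + 10.83×67 = 607.5 + 406.98 + 126.92 + 758.8 + 725.61 = 2625.81
L = 3134.58 / 2625.81 × 100 = 119.3757
Paasche component (current-period weights):
ΣP(Q2 2020)Q(Q2 2020) = 10.45×52 + 5.29×80 + 1.59×84 + 3.78×249 + 13.84×76 = 543.4 + 423.2 + 133.56 + 941.22 + 1051.84 = 3093.22
ΣP(Q1 2020)Q(Q2 2020) = 12.15×52 + 3.99×80 + 1.67×84 + 2.80×249 + 10.83×76 = 631.8 + 319.2 + 140.28 + 697.2 + 823.08 = 2611.56
P = 3093.22 / 2611.56 × 100 = 118.4434
Fisher = √(L × P) = √(119.3757 × 118.4434) = 118.9086

118.91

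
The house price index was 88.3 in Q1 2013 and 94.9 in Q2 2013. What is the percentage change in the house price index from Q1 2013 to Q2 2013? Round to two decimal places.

Change = (94.9 − 88.3) / 88.3 × 100
       = 6.6 / 88.3 × 100 = 7.4745%

7.47%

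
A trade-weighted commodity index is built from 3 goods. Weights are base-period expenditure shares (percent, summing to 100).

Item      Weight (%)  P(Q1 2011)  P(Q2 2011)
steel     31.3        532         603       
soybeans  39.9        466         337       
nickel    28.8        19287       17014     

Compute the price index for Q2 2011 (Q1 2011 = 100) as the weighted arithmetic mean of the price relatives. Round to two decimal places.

steel: 31.3 × (603/532) = 31.3 × 1.133459 = 35.4773
soybeans: 39.9 × (337/466) = 39.9 × 0.723176 = 28.8547
nickel: 28.8 × (17014/19287) = 28.8 × 0.882149 = 25.4059
Index = Σ wᵢ·(p₁ᵢ/p₀ᵢ) = 35.4773 + 28.8547 + 25.4059 = 89.7379

89.74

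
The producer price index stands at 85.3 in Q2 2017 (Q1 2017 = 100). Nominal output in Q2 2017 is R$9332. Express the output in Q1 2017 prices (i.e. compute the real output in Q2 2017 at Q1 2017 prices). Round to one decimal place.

Real = Nominal ÷ (Index/100) = 9332 ÷ (85.3/100)
     = 9332 ÷ 0.853 = 10940.2110

10940.2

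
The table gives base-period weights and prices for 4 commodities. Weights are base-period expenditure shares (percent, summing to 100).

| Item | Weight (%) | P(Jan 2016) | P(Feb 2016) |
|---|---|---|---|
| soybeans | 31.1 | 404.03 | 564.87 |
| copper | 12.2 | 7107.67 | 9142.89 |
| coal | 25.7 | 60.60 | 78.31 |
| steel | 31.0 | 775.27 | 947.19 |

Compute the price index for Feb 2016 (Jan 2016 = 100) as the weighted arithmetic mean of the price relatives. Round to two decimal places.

soybeans: 31.1 × (564.87/404.03) = 31.1 × 1.398089 = 43.4806
copper: 12.2 × (9142.89/7107.67) = 12.2 × 1.286341 = 15.6934
coal: 25.7 × (78.31/60.60) = 25.7 × 1.292244 = 33.2107
steel: 31.0 × (947.19/775.27) = 31.0 × 1.221755 = 37.8744
Index = Σ wᵢ·(p₁ᵢ/p₀ᵢ) = 43.4806 + 15.6934 + 33.2107 + 37.8744 = 130.2590

130.26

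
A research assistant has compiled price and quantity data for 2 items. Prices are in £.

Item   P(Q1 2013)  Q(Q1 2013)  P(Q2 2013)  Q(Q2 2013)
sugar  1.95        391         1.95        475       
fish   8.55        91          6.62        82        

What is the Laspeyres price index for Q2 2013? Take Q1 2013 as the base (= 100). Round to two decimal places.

88.60

Laspeyres price index uses base-period quantities as weights.
ΣP(Q2 2013)·Q(Q1 2013) = 1.95×391 + 6.62×91 = 762.45 + 602.42 = 1364.87
ΣP(Q1 2013)·Q(Q1 2013) = 1.95×391 + 8.55×91 = 762.45 + 778.05 = 1540.5
Index = 1364.87 / 1540.5 × 100 = 88.5992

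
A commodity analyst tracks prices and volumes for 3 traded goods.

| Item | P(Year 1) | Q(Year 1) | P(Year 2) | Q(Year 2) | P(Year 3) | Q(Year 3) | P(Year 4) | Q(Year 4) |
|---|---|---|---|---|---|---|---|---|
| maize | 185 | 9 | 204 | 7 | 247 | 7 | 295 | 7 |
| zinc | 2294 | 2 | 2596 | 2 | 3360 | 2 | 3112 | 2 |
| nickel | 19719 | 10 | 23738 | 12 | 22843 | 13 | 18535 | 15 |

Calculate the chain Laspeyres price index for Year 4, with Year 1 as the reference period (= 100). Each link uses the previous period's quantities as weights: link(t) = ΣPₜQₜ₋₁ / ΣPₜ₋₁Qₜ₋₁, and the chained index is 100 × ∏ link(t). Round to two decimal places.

Link Year 1→Year 2:
ΣP(Year 2)Q(Year 1) = 204×9 + 2596×2 + 23738×10 = 1836 + 5192 + 237380 = 244408
ΣP(Year 1)Q(Year 1) = 185×9 + 2294×2 + 19719×10 = 1665 + 4588 + 197190 = 203443
link = 244408/203443 = 1.201359
Link Year 2→Year 3:
ΣP(Year 3)Q(Year 2) = 247×7 + 3360×2 + 22843×12 = 1729 + 6720 + 274116 = 282565
ΣP(Year 2)Q(Year 2) = 204×7 + 2596×2 + 23738×12 = 1428 + 5192 + 284856 = 291476
link = 282565/291476 = 0.969428
Link Year 3→Year 4:
ΣP(Year 4)Q(Year 3) = 295×7 + 3112×2 + 18535×13 = 2065 + 6224 + 240955 = 249244
ΣP(Year 3)Q(Year 3) = 247×7 + 3360×2 + 22843×13 = 1729 + 6720 + 296959 = 305408
link = 249244/305408 = 0.816102
Chained index = 100 × 1.201359 × 0.969428 × 0.816102 = 95.0457

95.05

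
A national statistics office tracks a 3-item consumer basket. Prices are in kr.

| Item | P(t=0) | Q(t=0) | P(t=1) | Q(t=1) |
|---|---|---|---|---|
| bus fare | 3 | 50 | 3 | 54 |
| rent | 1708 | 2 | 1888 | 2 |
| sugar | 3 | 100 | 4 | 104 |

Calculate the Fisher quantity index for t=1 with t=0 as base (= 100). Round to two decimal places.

100.63

Laspeyres component (base-period weights):
ΣP(t=0)Q(t=1) = 3×54 + 1708×2 + 3×104 = 162 + 3416 + 312 = 3890
ΣP(t=0)Q(t=0) = 3×50 + 1708×2 + 3×100 = 150 + 3416 + 300 = 3866
L = 3890 / 3866 × 100 = 100.6208
Paasche component (current-period weights):
ΣP(t=1)Q(t=1) = 3×54 + 1888×2 + 4×104 = 162 + 3776 + 416 = 4354
ΣP(t=1)Q(t=0) = 3×50 + 1888×2 + 4×100 = 150 + 3776 + 400 = 4326
P = 4354 / 4326 × 100 = 100.6472
Fisher = √(L × P) = √(100.6208 × 100.6472) = 100.6340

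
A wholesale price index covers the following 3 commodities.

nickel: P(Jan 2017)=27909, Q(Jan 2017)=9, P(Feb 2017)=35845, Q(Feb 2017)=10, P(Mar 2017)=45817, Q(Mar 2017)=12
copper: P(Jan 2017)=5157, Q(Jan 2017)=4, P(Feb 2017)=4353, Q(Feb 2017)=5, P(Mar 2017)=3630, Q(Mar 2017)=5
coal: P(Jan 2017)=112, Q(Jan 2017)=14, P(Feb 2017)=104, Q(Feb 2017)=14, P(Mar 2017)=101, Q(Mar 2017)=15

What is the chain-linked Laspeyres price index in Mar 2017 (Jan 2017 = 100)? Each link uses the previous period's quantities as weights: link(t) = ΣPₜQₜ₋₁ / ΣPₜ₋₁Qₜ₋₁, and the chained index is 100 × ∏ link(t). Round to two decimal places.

156.35

Link Jan 2017→Feb 2017:
ΣP(Feb 2017)Q(Jan 2017) = 35845×9 + 4353×4 + 104×14 = 322605 + 17412 + 1456 = 341473
ΣP(Jan 2017)Q(Jan 2017) = 27909×9 + 5157×4 + 112×14 = 251181 + 20628 + 1568 = 273377
link = 341473/273377 = 1.249092
Link Feb 2017→Mar 2017:
ΣP(Mar 2017)Q(Feb 2017) = 45817×10 + 3630×5 + 101×14 = 458170 + 18150 + 1414 = 477734
ΣP(Feb 2017)Q(Feb 2017) = 35845×10 + 4353×5 + 104×14 = 358450 + 21765 + 1456 = 381671
link = 477734/381671 = 1.251691
Chained index = 100 × 1.249092 × 1.251691 = 156.3477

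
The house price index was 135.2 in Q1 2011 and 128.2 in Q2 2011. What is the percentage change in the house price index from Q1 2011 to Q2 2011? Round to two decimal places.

-5.18%

Change = (128.2 − 135.2) / 135.2 × 100
       = -7.0 / 135.2 × 100 = -5.1775%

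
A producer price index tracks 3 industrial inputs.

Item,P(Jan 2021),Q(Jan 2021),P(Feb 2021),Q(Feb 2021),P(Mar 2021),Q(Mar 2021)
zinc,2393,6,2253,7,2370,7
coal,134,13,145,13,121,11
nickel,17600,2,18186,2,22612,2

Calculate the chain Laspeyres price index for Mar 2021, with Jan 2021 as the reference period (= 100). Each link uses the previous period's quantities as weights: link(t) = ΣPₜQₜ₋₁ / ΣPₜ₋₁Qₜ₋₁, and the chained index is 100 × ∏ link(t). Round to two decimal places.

Link Jan 2021→Feb 2021:
ΣP(Feb 2021)Q(Jan 2021) = 2253×6 + 145×13 + 18186×2 = 13518 + 1885 + 36372 = 51775
ΣP(Jan 2021)Q(Jan 2021) = 2393×6 + 134×13 + 17600×2 = 14358 + 1742 + 35200 = 51300
link = 51775/51300 = 1.009259
Link Feb 2021→Mar 2021:
ΣP(Mar 2021)Q(Feb 2021) = 2370×7 + 121×13 + 22612×2 = 16590 + 1573 + 45224 = 63387
ΣP(Feb 2021)Q(Feb 2021) = 2253×7 + 145×13 + 18186×2 = 15771 + 1885 + 36372 = 54028
link = 63387/54028 = 1.173225
Chained index = 100 × 1.009259 × 1.173225 = 118.4088

118.41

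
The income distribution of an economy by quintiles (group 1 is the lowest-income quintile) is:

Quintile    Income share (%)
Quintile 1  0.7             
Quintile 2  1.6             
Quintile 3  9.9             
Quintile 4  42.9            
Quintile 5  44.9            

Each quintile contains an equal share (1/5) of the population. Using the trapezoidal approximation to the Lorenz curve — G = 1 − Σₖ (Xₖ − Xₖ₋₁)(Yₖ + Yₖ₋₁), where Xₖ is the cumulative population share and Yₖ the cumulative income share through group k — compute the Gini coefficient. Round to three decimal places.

0.519

Cumulative income shares Yₖ: 0.0070, 0.0230, 0.1220, 0.5510, 1.0000
Σ (Xₖ−Xₖ₋₁)(Yₖ+Yₖ₋₁) = (1/5)(0.0070+0.0000) + (1/5)(0.0230+0.0070) + (1/5)(0.1220+0.0230) + (1/5)(0.5510+0.1220) + (1/5)(1.0000+0.5510)
  = 0.0014 + 0.0060 + 0.0290 + 0.1346 + 0.3102 = 0.4812
G = 1 − 0.4812 = 0.5188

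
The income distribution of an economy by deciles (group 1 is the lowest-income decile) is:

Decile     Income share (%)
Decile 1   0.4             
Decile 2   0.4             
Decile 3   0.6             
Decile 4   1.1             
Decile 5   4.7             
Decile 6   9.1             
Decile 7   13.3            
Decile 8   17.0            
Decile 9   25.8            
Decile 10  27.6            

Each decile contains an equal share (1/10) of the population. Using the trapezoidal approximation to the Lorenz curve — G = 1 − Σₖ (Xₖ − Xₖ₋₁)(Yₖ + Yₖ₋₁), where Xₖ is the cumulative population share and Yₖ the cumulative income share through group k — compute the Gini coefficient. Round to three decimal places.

0.546

Cumulative income shares Yₖ: 0.0040, 0.0080, 0.0140, 0.0250, 0.0720, 0.1630, 0.2960, 0.4660, 0.7240, 1.0000
Σ (Xₖ−Xₖ₋₁)(Yₖ+Yₖ₋₁) = (1/10)(0.0040+0.0000) + (1/10)(0.0080+0.0040) + (1/10)(0.0140+0.0080) + (1/10)(0.0250+0.0140) + (1/10)(0.0720+0.0250) + (1/10)(0.1630+0.0720) + (1/10)(0.2960+0.1630) + (1/10)(0.4660+0.2960) + (1/10)(0.7240+0.4660) + (1/10)(1.0000+0.7240)
  = 0.0004 + 0.0012 + 0.0022 + 0.0039 + 0.0097 + 0.0235 + 0.0459 + 0.0762 + 0.1190 + 0.1724 = 0.4544
G = 1 − 0.4544 = 0.5456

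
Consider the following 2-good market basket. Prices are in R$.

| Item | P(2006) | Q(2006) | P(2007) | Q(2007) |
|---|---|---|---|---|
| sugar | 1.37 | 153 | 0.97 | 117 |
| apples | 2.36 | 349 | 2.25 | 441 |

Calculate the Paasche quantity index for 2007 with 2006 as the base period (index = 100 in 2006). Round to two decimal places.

Paasche quantity index uses current-period prices as weights.
ΣP(2007)·Q(2007) = 0.97×117 + 2.25×441 = 113.49 + 992.25 = 1105.74
ΣP(2007)·Q(2006) = 0.97×153 + 2.25×349 = 148.41 + 785.25 = 933.66
Index = 1105.74 / 933.66 × 100 = 118.4307

118.43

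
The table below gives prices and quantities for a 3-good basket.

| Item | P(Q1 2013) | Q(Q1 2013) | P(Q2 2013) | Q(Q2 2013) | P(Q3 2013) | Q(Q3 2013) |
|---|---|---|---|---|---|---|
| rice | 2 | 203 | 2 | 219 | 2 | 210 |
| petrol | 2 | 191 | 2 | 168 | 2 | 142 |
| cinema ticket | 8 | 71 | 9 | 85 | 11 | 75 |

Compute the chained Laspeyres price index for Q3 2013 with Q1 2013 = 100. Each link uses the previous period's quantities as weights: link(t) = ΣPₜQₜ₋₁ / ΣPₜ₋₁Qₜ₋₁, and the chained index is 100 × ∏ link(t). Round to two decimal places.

116.86

Link Q1 2013→Q2 2013:
ΣP(Q2 2013)Q(Q1 2013) = 2×203 + 2×191 + 9×71 = 406 + 382 + 639 = 1427
ΣP(Q1 2013)Q(Q1 2013) = 2×203 + 2×191 + 8×71 = 406 + 382 + 568 = 1356
link = 1427/1356 = 1.052360
Link Q2 2013→Q3 2013:
ΣP(Q3 2013)Q(Q2 2013) = 2×219 + 2×168 + 11×85 = 438 + 336 + 935 = 1709
ΣP(Q2 2013)Q(Q2 2013) = 2×219 + 2×168 + 9×85 = 438 + 336 + 765 = 1539
link = 1709/1539 = 1.110461
Chained index = 100 × 1.052360 × 1.110461 = 116.8605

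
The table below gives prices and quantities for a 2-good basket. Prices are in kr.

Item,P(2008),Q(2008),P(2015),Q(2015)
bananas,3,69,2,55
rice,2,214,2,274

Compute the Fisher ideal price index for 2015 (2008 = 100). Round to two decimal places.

90.70

Laspeyres component (base-period weights):
ΣP(2015)Q(2008) = 2×69 + 2×214 = 138 + 428 = 566
ΣP(2008)Q(2008) = 3×69 + 2×214 = 207 + 428 = 635
L = 566 / 635 × 100 = 89.1339
Paasche component (current-period weights):
ΣP(2015)Q(2015) = 2×55 + 2×274 = 110 + 548 = 658
ΣP(2008)Q(2015) = 3×55 + 2×274 = 165 + 548 = 713
P = 658 / 713 × 100 = 92.2861
Fisher = √(L × P) = √(89.1339 × 92.2861) = 90.6963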